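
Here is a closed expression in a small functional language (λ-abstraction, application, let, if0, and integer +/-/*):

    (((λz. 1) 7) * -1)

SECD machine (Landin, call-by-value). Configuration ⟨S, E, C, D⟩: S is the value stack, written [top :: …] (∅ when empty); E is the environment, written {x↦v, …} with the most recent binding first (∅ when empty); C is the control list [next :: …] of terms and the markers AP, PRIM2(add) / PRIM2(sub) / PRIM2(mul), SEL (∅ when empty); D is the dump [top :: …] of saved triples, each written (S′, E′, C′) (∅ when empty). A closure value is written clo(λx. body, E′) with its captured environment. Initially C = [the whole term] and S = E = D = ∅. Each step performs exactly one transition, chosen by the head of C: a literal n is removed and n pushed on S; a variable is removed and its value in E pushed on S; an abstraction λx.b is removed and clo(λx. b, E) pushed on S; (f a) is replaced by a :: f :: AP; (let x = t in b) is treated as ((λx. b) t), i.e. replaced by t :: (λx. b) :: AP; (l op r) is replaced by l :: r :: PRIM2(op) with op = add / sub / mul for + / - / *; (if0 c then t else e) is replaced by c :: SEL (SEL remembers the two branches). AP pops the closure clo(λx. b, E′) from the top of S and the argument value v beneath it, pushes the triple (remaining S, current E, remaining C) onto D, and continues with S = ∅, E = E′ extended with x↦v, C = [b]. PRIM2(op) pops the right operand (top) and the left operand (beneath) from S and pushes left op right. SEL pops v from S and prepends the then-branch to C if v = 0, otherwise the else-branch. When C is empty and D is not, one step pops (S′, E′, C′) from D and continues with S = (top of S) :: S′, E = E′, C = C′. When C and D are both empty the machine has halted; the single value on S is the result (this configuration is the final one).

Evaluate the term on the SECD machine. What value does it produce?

Answer: -1

Execution trace:
step 0: ⟨S=∅; E=∅; C=[(((λz. 1) 7) * -1)]; D=∅⟩
step 1: ⟨S=∅; E=∅; C=[((λz. 1) 7) :: -1 :: PRIM2(mul)]; D=∅⟩
step 2: ⟨S=∅; E=∅; C=[7 :: (λz. 1) :: AP :: -1 :: PRIM2(mul)]; D=∅⟩
step 3: ⟨S=[7]; E=∅; C=[(λz. 1) :: AP :: -1 :: PRIM2(mul)]; D=∅⟩
step 4: ⟨S=[clo(λz. 1, ∅) :: 7]; E=∅; C=[AP :: -1 :: PRIM2(mul)]; D=∅⟩
step 5: ⟨S=∅; E={z↦7}; C=[1]; D=[(∅, ∅, [-1 :: PRIM2(mul)])]⟩
step 6: ⟨S=[1]; E={z↦7}; C=∅; D=[(∅, ∅, [-1 :: PRIM2(mul)])]⟩
step 7: ⟨S=[1]; E=∅; C=[-1 :: PRIM2(mul)]; D=∅⟩
step 8: ⟨S=[-1 :: 1]; E=∅; C=[PRIM2(mul)]; D=∅⟩
step 9: ⟨S=[-1]; E=∅; C=∅; D=∅⟩
→ final value -1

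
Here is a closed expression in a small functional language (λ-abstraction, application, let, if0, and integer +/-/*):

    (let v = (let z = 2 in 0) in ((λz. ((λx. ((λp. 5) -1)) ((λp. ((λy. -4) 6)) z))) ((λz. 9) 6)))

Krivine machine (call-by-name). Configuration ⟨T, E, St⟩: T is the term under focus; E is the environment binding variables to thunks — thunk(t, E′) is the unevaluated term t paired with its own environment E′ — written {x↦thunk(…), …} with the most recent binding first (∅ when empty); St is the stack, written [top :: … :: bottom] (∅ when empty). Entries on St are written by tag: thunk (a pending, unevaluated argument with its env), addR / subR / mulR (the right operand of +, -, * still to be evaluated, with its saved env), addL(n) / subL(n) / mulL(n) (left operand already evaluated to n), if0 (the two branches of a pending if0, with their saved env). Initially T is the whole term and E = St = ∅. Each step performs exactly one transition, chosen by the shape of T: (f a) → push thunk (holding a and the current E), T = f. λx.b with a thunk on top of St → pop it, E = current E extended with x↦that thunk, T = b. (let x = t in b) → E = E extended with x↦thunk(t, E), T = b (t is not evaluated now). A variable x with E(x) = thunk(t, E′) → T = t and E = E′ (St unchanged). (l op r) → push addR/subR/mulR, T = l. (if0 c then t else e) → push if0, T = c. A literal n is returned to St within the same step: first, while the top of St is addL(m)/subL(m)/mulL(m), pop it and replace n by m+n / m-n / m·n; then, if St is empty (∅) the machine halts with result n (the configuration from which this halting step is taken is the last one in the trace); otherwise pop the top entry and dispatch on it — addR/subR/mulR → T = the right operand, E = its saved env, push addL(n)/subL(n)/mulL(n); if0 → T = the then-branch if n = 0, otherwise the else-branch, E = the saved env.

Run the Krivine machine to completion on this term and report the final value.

Answer: 5

Execution trace:
t=0: ⟨T=(let v = (let z = 2 in 0) in ((λz. ((λx. ((λp. 5) -1)) ((λp. ((λy. -4) 6)) z))) ((λz. 9) 6))); E=∅; St=∅⟩
t=1: ⟨T=((λz. ((λx. ((λp. 5) -1)) ((λp. ((λy. -4) 6)) z))) ((λz. 9) 6)); E={v↦thunk((let z = 2 in 0), ∅)}; St=∅⟩
t=2: ⟨T=(λz. ((λx. ((λp. 5) -1)) ((λp. ((λy. -4) 6)) z))); E={v↦thunk((let z = 2 in 0), ∅)}; St=[thunk]⟩
t=3: ⟨T=((λx. ((λp. 5) -1)) ((λp. ((λy. -4) 6)) z)); E={z↦thunk(((λz. 9) 6), {v↦thunk((let z = 2 in 0), ∅)}), v↦thunk((let z = 2 in 0), ∅)}; St=∅⟩
t=4: ⟨T=(λx. ((λp. 5) -1)); E={z↦thunk(((λz. 9) 6), {v↦thunk((let z = 2 in 0), ∅)}), v↦thunk((let z = 2 in 0), ∅)}; St=[thunk]⟩
t=5: ⟨T=((λp. 5) -1); E={x↦thunk(((λp. ((λy. -4) 6)) z), {z↦thunk(((λz. 9) 6), {v↦thunk((let z = 2 in 0), ∅)}), v↦thunk((let z = 2 in 0), ∅)}), z↦thunk(((λz. 9) 6), {v↦thunk((let z = 2 in 0), ∅)}), v↦thunk((let z = 2 in 0), ∅)}; St=∅⟩
t=6: ⟨T=(λp. 5); E={x↦thunk(((λp. ((λy. -4) 6)) z), {z↦thunk(((λz. 9) 6), {v↦thunk((let z = 2 in 0), ∅)}), v↦thunk((let z = 2 in 0), ∅)}), z↦thunk(((λz. 9) 6), {v↦thunk((let z = 2 in 0), ∅)}), v↦thunk((let z = 2 in 0), ∅)}; St=[thunk]⟩
t=7: ⟨T=5; E={p↦thunk(-1, {x↦thunk(((λp. ((λy. -4) 6)) z), {z↦thunk(((λz. 9) 6), {v↦thunk((let z = 2 in 0), ∅)}), v↦thunk((let z = 2 in 0), ∅)}), z↦thunk(((λz. 9) 6), {v↦thunk((let z = 2 in 0), ∅)}), v↦thunk((let z = 2 in 0), ∅)}), x↦thunk(((λp. ((λy. -4) 6)) z), {z↦thunk(((λz. 9) 6), {v↦thunk((let z = 2 in 0), ∅)}), v↦thunk((let z = 2 in 0), ∅)}), z↦thunk(((λz. 9) 6), {v↦thunk((let z = 2 in 0), ∅)}), v↦thunk((let z = 2 in 0), ∅)}; St=∅⟩
→ final value 5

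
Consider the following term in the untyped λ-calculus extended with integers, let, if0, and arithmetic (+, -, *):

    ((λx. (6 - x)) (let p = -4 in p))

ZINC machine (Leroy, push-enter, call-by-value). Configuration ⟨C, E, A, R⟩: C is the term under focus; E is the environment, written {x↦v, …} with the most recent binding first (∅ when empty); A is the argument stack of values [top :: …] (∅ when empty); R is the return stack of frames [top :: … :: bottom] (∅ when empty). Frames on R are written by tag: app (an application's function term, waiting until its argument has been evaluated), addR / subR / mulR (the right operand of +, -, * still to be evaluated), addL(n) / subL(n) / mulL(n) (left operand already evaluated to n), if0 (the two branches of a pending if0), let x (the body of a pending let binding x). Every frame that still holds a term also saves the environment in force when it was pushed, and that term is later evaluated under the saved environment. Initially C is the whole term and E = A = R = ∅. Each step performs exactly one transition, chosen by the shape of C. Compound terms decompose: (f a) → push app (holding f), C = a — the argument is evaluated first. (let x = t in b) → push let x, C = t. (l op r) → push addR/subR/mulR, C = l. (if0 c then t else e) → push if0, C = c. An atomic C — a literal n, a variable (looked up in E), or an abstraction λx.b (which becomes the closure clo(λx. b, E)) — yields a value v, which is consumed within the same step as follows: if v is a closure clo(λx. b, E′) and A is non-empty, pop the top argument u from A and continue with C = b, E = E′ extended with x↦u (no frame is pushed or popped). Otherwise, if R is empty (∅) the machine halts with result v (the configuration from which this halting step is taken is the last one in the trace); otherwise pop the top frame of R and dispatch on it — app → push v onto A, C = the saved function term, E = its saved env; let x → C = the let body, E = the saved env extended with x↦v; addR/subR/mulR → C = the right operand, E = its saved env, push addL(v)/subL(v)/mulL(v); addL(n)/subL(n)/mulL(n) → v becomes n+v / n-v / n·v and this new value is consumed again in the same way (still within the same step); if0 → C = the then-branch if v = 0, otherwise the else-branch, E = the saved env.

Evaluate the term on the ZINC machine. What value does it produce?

t=0: <C=((λx. (6 - x)) (let p = -4 in p)), E=∅, A=∅, R=∅>
t=1: <C=(let p = -4 in p), E=∅, A=∅, R=[app]>
t=2: <C=-4, E=∅, A=∅, R=[let p :: app]>
t=3: <C=p, E={p↦-4}, A=∅, R=[app]>
t=4: <C=(λx. (6 - x)), E=∅, A=[-4], R=∅>
t=5: <C=(6 - x), E={x↦-4}, A=∅, R=∅>
t=6: <C=6, E={x↦-4}, A=∅, R=[subR]>
t=7: <C=x, E={x↦-4}, A=∅, R=[subL(6)]>
→ final value 10

Answer: 10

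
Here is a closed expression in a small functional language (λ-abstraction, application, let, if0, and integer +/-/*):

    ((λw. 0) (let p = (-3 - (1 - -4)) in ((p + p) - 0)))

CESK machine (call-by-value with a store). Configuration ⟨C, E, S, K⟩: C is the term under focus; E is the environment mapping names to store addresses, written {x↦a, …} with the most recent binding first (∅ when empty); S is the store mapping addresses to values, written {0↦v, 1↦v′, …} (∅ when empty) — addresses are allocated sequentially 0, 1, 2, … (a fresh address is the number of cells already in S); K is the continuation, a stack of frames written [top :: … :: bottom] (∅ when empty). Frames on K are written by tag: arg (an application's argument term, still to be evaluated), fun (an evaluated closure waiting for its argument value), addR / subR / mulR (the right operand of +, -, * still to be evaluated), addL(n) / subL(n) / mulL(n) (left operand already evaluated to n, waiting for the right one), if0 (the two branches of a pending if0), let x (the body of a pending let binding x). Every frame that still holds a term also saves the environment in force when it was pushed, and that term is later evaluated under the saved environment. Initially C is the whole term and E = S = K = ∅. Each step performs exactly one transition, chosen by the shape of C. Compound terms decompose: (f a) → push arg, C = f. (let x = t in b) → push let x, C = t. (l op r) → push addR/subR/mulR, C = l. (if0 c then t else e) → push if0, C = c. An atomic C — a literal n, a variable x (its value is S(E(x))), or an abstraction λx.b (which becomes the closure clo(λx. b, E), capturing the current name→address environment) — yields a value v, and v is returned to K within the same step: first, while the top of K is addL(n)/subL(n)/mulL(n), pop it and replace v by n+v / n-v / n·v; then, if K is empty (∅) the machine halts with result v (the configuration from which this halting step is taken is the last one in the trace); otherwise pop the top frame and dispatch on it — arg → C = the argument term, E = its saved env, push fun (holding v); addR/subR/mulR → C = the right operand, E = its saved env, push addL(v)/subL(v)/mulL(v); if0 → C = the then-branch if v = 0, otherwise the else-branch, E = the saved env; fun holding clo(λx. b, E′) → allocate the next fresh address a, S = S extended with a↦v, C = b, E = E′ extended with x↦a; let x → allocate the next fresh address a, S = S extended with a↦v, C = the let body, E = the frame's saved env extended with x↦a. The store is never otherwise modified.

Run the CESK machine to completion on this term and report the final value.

Answer: 0

Machine steps:
t=0: ⟨C=((λw. 0) (let p = (-3 - (1 - -4)) in ((p + p) - 0))); E=∅; S=∅; K=∅⟩
t=1: ⟨C=(λw. 0); E=∅; S=∅; K=[arg]⟩
t=2: ⟨C=(let p = (-3 - (1 - -4)) in ((p + p) - 0)); E=∅; S=∅; K=[fun]⟩
t=3: ⟨C=(-3 - (1 - -4)); E=∅; S=∅; K=[let p :: fun]⟩
t=4: ⟨C=-3; E=∅; S=∅; K=[subR :: let p :: fun]⟩
t=5: ⟨C=(1 - -4); E=∅; S=∅; K=[subL(-3) :: let p :: fun]⟩
t=6: ⟨C=1; E=∅; S=∅; K=[subR :: subL(-3) :: let p :: fun]⟩
t=7: ⟨C=-4; E=∅; S=∅; K=[subL(1) :: subL(-3) :: let p :: fun]⟩
t=8: ⟨C=((p + p) - 0); E={p↦0}; S={0↦-8}; K=[fun]⟩
t=9: ⟨C=(p + p); E={p↦0}; S={0↦-8}; K=[subR :: fun]⟩
t=10: ⟨C=p; E={p↦0}; S={0↦-8}; K=[addR :: subR :: fun]⟩
t=11: ⟨C=p; E={p↦0}; S={0↦-8}; K=[addL(-8) :: subR :: fun]⟩
t=12: ⟨C=0; E={p↦0}; S={0↦-8}; K=[subL(-16) :: fun]⟩
t=13: ⟨C=0; E={w↦1}; S={0↦-8, 1↦-16}; K=∅⟩
→ final value 0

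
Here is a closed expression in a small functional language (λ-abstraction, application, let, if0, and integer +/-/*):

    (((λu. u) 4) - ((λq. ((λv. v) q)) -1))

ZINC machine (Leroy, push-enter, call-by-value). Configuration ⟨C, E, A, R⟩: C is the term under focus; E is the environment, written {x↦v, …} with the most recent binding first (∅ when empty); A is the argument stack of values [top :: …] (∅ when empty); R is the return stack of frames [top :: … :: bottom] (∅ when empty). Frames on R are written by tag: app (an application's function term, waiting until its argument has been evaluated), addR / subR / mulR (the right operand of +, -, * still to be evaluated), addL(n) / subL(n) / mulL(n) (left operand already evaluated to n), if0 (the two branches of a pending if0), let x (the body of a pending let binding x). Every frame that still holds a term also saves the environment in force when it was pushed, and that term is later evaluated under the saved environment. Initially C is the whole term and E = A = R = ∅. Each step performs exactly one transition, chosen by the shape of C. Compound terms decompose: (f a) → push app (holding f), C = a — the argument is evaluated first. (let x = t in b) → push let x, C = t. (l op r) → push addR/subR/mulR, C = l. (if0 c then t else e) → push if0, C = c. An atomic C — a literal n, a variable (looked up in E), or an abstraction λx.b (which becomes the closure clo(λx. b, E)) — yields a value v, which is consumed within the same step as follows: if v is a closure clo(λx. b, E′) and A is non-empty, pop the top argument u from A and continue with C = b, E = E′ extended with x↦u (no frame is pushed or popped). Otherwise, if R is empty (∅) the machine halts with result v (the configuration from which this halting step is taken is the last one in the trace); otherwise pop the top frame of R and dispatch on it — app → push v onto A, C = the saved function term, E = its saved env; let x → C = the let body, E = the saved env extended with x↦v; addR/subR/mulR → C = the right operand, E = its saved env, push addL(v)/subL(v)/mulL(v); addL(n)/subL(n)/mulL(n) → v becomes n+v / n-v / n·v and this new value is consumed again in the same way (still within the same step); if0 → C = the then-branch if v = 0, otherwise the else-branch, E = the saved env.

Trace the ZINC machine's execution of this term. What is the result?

Answer: 5

Execution trace:
[0] [C=(((λu. u) 4) - ((λq. ((λv. v) q)) -1)) | E=∅ | A=∅ | R=∅]
[1] [C=((λu. u) 4) | E=∅ | A=∅ | R=[subR]]
[2] [C=4 | E=∅ | A=∅ | R=[app :: subR]]
[3] [C=(λu. u) | E=∅ | A=[4] | R=[subR]]
[4] [C=u | E={u↦4} | A=∅ | R=[subR]]
[5] [C=((λq. ((λv. v) q)) -1) | E=∅ | A=∅ | R=[subL(4)]]
[6] [C=-1 | E=∅ | A=∅ | R=[app :: subL(4)]]
[7] [C=(λq. ((λv. v) q)) | E=∅ | A=[-1] | R=[subL(4)]]
[8] [C=((λv. v) q) | E={q↦-1} | A=∅ | R=[subL(4)]]
[9] [C=q | E={q↦-1} | A=∅ | R=[app :: subL(4)]]
[10] [C=(λv. v) | E={q↦-1} | A=[-1] | R=[subL(4)]]
[11] [C=v | E={v↦-1, q↦-1} | A=∅ | R=[subL(4)]]
→ final value 5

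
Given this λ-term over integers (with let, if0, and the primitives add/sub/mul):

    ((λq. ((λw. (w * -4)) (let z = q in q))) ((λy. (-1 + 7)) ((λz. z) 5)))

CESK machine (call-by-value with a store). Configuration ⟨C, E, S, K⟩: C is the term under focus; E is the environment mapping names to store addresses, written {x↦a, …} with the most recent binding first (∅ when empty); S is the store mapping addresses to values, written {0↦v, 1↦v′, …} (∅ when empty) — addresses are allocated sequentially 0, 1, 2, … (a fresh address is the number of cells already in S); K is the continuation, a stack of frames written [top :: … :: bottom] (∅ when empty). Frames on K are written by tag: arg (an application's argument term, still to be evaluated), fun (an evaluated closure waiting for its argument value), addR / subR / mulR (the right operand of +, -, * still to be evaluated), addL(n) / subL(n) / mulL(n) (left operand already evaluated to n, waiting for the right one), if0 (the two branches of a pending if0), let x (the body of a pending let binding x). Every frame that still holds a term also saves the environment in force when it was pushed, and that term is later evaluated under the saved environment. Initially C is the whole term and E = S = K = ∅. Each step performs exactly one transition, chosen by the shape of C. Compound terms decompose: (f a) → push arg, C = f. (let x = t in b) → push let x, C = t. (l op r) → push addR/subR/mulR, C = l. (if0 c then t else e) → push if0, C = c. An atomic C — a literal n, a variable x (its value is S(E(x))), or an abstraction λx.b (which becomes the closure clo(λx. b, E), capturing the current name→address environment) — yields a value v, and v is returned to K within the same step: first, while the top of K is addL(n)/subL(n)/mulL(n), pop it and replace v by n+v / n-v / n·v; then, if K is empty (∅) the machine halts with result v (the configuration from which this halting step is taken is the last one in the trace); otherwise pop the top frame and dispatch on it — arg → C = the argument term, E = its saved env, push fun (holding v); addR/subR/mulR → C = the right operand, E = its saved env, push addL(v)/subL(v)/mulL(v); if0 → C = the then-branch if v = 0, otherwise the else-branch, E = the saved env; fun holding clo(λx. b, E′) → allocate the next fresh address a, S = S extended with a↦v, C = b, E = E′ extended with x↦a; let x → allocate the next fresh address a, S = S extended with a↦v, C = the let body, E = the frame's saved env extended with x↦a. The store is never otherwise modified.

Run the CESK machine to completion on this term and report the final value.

Answer: -24

Machine steps:
step 0: <C=((λq. ((λw. (w * -4)) (let z = q in q))) ((λy. (-1 + 7)) ((λz. z) 5))), E=∅, S=∅, K=∅>
step 1: <C=(λq. ((λw. (w * -4)) (let z = q in q))), E=∅, S=∅, K=[arg]>
step 2: <C=((λy. (-1 + 7)) ((λz. z) 5)), E=∅, S=∅, K=[fun]>
step 3: <C=(λy. (-1 + 7)), E=∅, S=∅, K=[arg :: fun]>
step 4: <C=((λz. z) 5), E=∅, S=∅, K=[fun :: fun]>
step 5: <C=(λz. z), E=∅, S=∅, K=[arg :: fun :: fun]>
step 6: <C=5, E=∅, S=∅, K=[fun :: fun :: fun]>
step 7: <C=z, E={z↦0}, S={0↦5}, K=[fun :: fun]>
step 8: <C=(-1 + 7), E={y↦1}, S={0↦5, 1↦5}, K=[fun]>
step 9: <C=-1, E={y↦1}, S={0↦5, 1↦5}, K=[addR :: fun]>
step 10: <C=7, E={y↦1}, S={0↦5, 1↦5}, K=[addL(-1) :: fun]>
step 11: <C=((λw. (w * -4)) (let z = q in q)), E={q↦2}, S={0↦5, 1↦5, 2↦6}, K=∅>
step 12: <C=(λw. (w * -4)), E={q↦2}, S={0↦5, 1↦5, 2↦6}, K=[arg]>
step 13: <C=(let z = q in q), E={q↦2}, S={0↦5, 1↦5, 2↦6}, K=[fun]>
step 14: <C=q, E={q↦2}, S={0↦5, 1↦5, 2↦6}, K=[let z :: fun]>
step 15: <C=q, E={z↦3, q↦2}, S={0↦5, 1↦5, 2↦6, 3↦6}, K=[fun]>
step 16: <C=(w * -4), E={w↦4, q↦2}, S={0↦5, 1↦5, 2↦6, 3↦6, 4↦6}, K=∅>
step 17: <C=w, E={w↦4, q↦2}, S={0↦5, 1↦5, 2↦6, 3↦6, 4↦6}, K=[mulR]>
step 18: <C=-4, E={w↦4, q↦2}, S={0↦5, 1↦5, 2↦6, 3↦6, 4↦6}, K=[mulL(6)]>
→ final value -24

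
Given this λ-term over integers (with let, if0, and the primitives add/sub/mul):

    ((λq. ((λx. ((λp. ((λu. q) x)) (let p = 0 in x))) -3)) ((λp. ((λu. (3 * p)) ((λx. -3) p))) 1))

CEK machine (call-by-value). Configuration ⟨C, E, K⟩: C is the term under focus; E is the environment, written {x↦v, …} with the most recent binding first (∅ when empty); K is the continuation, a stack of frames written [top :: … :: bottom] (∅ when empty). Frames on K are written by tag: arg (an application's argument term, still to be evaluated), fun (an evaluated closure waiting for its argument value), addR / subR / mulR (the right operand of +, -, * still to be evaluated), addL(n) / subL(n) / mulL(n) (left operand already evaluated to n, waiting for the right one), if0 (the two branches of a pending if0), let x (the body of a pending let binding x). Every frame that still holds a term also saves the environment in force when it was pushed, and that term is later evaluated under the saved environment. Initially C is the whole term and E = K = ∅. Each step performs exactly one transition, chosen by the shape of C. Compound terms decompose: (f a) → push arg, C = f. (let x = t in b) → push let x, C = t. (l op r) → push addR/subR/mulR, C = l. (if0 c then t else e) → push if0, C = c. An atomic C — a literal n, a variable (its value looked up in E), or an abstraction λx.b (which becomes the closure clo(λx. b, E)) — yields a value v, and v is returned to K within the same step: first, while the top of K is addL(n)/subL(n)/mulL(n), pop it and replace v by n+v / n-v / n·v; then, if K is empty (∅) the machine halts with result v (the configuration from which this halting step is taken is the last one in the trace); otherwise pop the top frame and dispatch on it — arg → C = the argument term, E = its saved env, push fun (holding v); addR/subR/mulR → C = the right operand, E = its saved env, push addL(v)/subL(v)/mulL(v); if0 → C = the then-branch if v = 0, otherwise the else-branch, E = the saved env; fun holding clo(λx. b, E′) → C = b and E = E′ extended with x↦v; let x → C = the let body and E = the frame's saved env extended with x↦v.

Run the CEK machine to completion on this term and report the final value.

Answer: 3

Derivation:
[0] [C=((λq. ((λx. ((λp. ((λu. q) x)) (let p = 0 in x))) -3)) ((λp. ((λu. (3 * p)) ((λx. -3) p))) 1)) | E=∅ | K=∅]
[1] [C=(λq. ((λx. ((λp. ((λu. q) x)) (let p = 0 in x))) -3)) | E=∅ | K=[arg]]
[2] [C=((λp. ((λu. (3 * p)) ((λx. -3) p))) 1) | E=∅ | K=[fun]]
[3] [C=(λp. ((λu. (3 * p)) ((λx. -3) p))) | E=∅ | K=[arg :: fun]]
[4] [C=1 | E=∅ | K=[fun :: fun]]
[5] [C=((λu. (3 * p)) ((λx. -3) p)) | E={p↦1} | K=[fun]]
[6] [C=(λu. (3 * p)) | E={p↦1} | K=[arg :: fun]]
[7] [C=((λx. -3) p) | E={p↦1} | K=[fun :: fun]]
[8] [C=(λx. -3) | E={p↦1} | K=[arg :: fun :: fun]]
[9] [C=p | E={p↦1} | K=[fun :: fun :: fun]]
[10] [C=-3 | E={x↦1, p↦1} | K=[fun :: fun]]
[11] [C=(3 * p) | E={u↦-3, p↦1} | K=[fun]]
[12] [C=3 | E={u↦-3, p↦1} | K=[mulR :: fun]]
[13] [C=p | E={u↦-3, p↦1} | K=[mulL(3) :: fun]]
[14] [C=((λx. ((λp. ((λu. q) x)) (let p = 0 in x))) -3) | E={q↦3} | K=∅]
[15] [C=(λx. ((λp. ((λu. q) x)) (let p = 0 in x))) | E={q↦3} | K=[arg]]
[16] [C=-3 | E={q↦3} | K=[fun]]
[17] [C=((λp. ((λu. q) x)) (let p = 0 in x)) | E={x↦-3, q↦3} | K=∅]
[18] [C=(λp. ((λu. q) x)) | E={x↦-3, q↦3} | K=[arg]]
[19] [C=(let p = 0 in x) | E={x↦-3, q↦3} | K=[fun]]
[20] [C=0 | E={x↦-3, q↦3} | K=[let p :: fun]]
[21] [C=x | E={p↦0, x↦-3, q↦3} | K=[fun]]
[22] [C=((λu. q) x) | E={p↦-3, x↦-3, q↦3} | K=∅]
[23] [C=(λu. q) | E={p↦-3, x↦-3, q↦3} | K=[arg]]
[24] [C=x | E={p↦-3, x↦-3, q↦3} | K=[fun]]
[25] [C=q | E={u↦-3, p↦-3, x↦-3, q↦3} | K=∅]
→ final value 3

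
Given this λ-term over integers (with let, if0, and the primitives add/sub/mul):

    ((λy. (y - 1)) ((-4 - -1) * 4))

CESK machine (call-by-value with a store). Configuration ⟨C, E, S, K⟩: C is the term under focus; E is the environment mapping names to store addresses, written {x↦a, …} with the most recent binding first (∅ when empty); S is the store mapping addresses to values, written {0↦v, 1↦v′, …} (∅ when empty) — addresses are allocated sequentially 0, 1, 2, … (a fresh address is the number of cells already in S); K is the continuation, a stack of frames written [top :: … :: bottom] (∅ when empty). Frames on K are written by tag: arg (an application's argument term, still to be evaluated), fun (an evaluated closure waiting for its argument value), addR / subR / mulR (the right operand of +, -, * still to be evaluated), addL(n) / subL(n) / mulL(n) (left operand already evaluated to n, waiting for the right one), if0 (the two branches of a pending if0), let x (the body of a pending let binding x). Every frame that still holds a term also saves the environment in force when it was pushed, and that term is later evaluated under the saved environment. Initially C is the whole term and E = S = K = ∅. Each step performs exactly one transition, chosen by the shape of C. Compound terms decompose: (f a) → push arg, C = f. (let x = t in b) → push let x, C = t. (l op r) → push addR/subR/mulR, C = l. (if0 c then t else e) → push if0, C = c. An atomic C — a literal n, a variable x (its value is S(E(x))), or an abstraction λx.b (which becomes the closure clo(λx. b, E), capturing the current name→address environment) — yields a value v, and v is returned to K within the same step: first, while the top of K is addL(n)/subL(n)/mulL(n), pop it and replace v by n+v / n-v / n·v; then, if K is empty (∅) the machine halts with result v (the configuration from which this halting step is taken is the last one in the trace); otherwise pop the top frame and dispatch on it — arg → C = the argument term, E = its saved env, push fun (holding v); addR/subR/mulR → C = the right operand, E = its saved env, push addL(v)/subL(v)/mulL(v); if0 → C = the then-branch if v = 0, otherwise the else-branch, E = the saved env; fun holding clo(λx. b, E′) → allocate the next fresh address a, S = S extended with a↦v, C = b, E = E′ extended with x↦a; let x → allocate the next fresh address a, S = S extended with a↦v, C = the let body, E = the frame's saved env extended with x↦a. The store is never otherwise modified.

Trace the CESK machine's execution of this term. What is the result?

[0] <C=((λy. (y - 1)) ((-4 - -1) * 4)), E=∅, S=∅, K=∅>
[1] <C=(λy. (y - 1)), E=∅, S=∅, K=[arg]>
[2] <C=((-4 - -1) * 4), E=∅, S=∅, K=[fun]>
[3] <C=(-4 - -1), E=∅, S=∅, K=[mulR :: fun]>
[4] <C=-4, E=∅, S=∅, K=[subR :: mulR :: fun]>
[5] <C=-1, E=∅, S=∅, K=[subL(-4) :: mulR :: fun]>
[6] <C=4, E=∅, S=∅, K=[mulL(-3) :: fun]>
[7] <C=(y - 1), E={y↦0}, S={0↦-12}, K=∅>
[8] <C=y, E={y↦0}, S={0↦-12}, K=[subR]>
[9] <C=1, E={y↦0}, S={0↦-12}, K=[subL(-12)]>
→ final value -13

Answer: -13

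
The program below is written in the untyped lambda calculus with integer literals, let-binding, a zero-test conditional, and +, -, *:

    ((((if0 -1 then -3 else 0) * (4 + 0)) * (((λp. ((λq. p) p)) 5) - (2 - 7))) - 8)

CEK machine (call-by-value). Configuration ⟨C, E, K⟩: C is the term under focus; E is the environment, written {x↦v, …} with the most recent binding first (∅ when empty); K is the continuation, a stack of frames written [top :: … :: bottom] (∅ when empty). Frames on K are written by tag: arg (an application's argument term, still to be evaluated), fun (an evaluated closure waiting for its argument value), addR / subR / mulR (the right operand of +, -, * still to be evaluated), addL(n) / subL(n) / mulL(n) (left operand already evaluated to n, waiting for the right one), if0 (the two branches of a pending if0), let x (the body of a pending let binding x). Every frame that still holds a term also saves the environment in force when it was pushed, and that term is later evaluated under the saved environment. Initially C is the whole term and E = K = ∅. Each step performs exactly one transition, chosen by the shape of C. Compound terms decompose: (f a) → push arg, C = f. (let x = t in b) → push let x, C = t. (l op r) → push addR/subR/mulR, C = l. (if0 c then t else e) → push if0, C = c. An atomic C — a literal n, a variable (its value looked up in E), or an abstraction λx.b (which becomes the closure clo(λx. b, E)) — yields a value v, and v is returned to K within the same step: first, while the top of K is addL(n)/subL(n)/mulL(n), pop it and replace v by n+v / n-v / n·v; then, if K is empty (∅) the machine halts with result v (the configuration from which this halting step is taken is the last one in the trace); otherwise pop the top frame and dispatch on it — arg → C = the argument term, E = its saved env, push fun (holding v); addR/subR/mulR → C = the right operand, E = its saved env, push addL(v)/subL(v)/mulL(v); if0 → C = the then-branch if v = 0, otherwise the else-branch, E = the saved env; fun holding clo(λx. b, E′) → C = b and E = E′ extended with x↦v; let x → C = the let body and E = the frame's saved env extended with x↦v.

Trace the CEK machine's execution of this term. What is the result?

Answer: -8

Derivation:
t=0: ⟨C=((((if0 -1 then -3 else 0) * (4 + 0)) * (((λp. ((λq. p) p)) 5) - (2 - 7))) - 8); E=∅; K=∅⟩
t=1: ⟨C=(((if0 -1 then -3 else 0) * (4 + 0)) * (((λp. ((λq. p) p)) 5) - (2 - 7))); E=∅; K=[subR]⟩
t=2: ⟨C=((if0 -1 then -3 else 0) * (4 + 0)); E=∅; K=[mulR :: subR]⟩
t=3: ⟨C=(if0 -1 then -3 else 0); E=∅; K=[mulR :: mulR :: subR]⟩
t=4: ⟨C=-1; E=∅; K=[if0 :: mulR :: mulR :: subR]⟩
t=5: ⟨C=0; E=∅; K=[mulR :: mulR :: subR]⟩
t=6: ⟨C=(4 + 0); E=∅; K=[mulL(0) :: mulR :: subR]⟩
t=7: ⟨C=4; E=∅; K=[addR :: mulL(0) :: mulR :: subR]⟩
t=8: ⟨C=0; E=∅; K=[addL(4) :: mulL(0) :: mulR :: subR]⟩
t=9: ⟨C=(((λp. ((λq. p) p)) 5) - (2 - 7)); E=∅; K=[mulL(0) :: subR]⟩
t=10: ⟨C=((λp. ((λq. p) p)) 5); E=∅; K=[subR :: mulL(0) :: subR]⟩
t=11: ⟨C=(λp. ((λq. p) p)); E=∅; K=[arg :: subR :: mulL(0) :: subR]⟩
t=12: ⟨C=5; E=∅; K=[fun :: subR :: mulL(0) :: subR]⟩
t=13: ⟨C=((λq. p) p); E={p↦5}; K=[subR :: mulL(0) :: subR]⟩
t=14: ⟨C=(λq. p); E={p↦5}; K=[arg :: subR :: mulL(0) :: subR]⟩
t=15: ⟨C=p; E={p↦5}; K=[fun :: subR :: mulL(0) :: subR]⟩
t=16: ⟨C=p; E={q↦5, p↦5}; K=[subR :: mulL(0) :: subR]⟩
t=17: ⟨C=(2 - 7); E=∅; K=[subL(5) :: mulL(0) :: subR]⟩
t=18: ⟨C=2; E=∅; K=[subR :: subL(5) :: mulL(0) :: subR]⟩
t=19: ⟨C=7; E=∅; K=[subL(2) :: subL(5) :: mulL(0) :: subR]⟩
t=20: ⟨C=8; E=∅; K=[subL(0)]⟩
→ final value -8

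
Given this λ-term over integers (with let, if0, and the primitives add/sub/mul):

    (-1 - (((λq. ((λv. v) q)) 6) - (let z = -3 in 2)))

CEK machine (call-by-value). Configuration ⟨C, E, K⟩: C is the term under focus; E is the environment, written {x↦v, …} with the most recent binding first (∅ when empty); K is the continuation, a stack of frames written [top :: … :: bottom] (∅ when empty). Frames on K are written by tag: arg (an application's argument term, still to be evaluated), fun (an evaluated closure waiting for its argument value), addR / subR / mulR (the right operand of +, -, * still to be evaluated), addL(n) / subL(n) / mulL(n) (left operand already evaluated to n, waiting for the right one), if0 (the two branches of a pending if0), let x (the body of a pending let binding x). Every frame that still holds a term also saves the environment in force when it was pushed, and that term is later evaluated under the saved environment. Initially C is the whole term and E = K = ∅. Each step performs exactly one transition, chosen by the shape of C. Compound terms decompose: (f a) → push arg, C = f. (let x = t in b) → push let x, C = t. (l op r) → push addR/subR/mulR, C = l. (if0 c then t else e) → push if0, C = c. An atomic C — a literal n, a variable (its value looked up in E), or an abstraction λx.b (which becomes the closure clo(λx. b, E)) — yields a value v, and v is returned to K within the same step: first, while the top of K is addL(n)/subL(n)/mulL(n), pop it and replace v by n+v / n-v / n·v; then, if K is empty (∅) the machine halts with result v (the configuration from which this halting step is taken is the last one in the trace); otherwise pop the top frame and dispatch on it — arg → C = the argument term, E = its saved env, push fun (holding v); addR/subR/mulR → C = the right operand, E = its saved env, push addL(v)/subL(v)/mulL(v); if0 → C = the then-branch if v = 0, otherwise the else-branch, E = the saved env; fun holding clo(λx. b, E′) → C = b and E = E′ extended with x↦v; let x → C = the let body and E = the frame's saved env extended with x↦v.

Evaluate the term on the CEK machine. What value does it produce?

Answer: -5

Derivation:
step 0: ⟨C=(-1 - (((λq. ((λv. v) q)) 6) - (let z = -3 in 2))); E=∅; K=∅⟩
step 1: ⟨C=-1; E=∅; K=[subR]⟩
step 2: ⟨C=(((λq. ((λv. v) q)) 6) - (let z = -3 in 2)); E=∅; K=[subL(-1)]⟩
step 3: ⟨C=((λq. ((λv. v) q)) 6); E=∅; K=[subR :: subL(-1)]⟩
step 4: ⟨C=(λq. ((λv. v) q)); E=∅; K=[arg :: subR :: subL(-1)]⟩
step 5: ⟨C=6; E=∅; K=[fun :: subR :: subL(-1)]⟩
step 6: ⟨C=((λv. v) q); E={q↦6}; K=[subR :: subL(-1)]⟩
step 7: ⟨C=(λv. v); E={q↦6}; K=[arg :: subR :: subL(-1)]⟩
step 8: ⟨C=q; E={q↦6}; K=[fun :: subR :: subL(-1)]⟩
step 9: ⟨C=v; E={v↦6, q↦6}; K=[subR :: subL(-1)]⟩
step 10: ⟨C=(let z = -3 in 2); E=∅; K=[subL(6) :: subL(-1)]⟩
step 11: ⟨C=-3; E=∅; K=[let z :: subL(6) :: subL(-1)]⟩
step 12: ⟨C=2; E={z↦-3}; K=[subL(6) :: subL(-1)]⟩
→ final value -5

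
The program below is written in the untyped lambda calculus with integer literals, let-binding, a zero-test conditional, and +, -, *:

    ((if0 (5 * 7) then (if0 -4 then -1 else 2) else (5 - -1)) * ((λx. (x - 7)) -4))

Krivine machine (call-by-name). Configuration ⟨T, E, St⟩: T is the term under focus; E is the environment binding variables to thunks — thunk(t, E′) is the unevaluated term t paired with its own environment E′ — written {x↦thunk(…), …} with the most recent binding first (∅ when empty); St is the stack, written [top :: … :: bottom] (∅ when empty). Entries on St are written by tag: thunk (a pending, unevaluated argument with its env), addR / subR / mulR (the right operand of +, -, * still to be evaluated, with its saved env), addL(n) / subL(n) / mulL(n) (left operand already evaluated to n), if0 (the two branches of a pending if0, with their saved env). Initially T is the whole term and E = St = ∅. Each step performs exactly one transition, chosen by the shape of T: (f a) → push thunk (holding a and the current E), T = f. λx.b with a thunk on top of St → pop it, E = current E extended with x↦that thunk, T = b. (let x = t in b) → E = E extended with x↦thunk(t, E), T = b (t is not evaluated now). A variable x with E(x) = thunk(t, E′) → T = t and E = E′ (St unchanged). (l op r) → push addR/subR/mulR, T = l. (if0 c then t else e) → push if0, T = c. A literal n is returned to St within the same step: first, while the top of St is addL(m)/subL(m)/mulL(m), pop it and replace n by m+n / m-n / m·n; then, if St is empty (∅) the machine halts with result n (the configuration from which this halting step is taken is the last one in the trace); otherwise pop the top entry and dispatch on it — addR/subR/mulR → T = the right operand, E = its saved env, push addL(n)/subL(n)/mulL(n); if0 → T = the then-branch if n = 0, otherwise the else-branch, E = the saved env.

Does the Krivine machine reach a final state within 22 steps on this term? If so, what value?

Answer: -66

Execution trace:
[0] <T=((if0 (5 * 7) then (if0 -4 then -1 else 2) else (5 - -1)) * ((λx. (x - 7)) -4)), E=∅, St=∅>
[1] <T=(if0 (5 * 7) then (if0 -4 then -1 else 2) else (5 - -1)), E=∅, St=[mulR]>
[2] <T=(5 * 7), E=∅, St=[if0 :: mulR]>
[3] <T=5, E=∅, St=[mulR :: if0 :: mulR]>
[4] <T=7, E=∅, St=[mulL(5) :: if0 :: mulR]>
[5] <T=(5 - -1), E=∅, St=[mulR]>
[6] <T=5, E=∅, St=[subR :: mulR]>
[7] <T=-1, E=∅, St=[subL(5) :: mulR]>
[8] <T=((λx. (x - 7)) -4), E=∅, St=[mulL(6)]>
[9] <T=(λx. (x - 7)), E=∅, St=[thunk :: mulL(6)]>
[10] <T=(x - 7), E={x↦thunk(-4, ∅)}, St=[mulL(6)]>
[11] <T=x, E={x↦thunk(-4, ∅)}, St=[subR :: mulL(6)]>
[12] <T=-4, E=∅, St=[subR :: mulL(6)]>
[13] <T=7, E={x↦thunk(-4, ∅)}, St=[subL(-4) :: mulL(6)]>
→ final value -66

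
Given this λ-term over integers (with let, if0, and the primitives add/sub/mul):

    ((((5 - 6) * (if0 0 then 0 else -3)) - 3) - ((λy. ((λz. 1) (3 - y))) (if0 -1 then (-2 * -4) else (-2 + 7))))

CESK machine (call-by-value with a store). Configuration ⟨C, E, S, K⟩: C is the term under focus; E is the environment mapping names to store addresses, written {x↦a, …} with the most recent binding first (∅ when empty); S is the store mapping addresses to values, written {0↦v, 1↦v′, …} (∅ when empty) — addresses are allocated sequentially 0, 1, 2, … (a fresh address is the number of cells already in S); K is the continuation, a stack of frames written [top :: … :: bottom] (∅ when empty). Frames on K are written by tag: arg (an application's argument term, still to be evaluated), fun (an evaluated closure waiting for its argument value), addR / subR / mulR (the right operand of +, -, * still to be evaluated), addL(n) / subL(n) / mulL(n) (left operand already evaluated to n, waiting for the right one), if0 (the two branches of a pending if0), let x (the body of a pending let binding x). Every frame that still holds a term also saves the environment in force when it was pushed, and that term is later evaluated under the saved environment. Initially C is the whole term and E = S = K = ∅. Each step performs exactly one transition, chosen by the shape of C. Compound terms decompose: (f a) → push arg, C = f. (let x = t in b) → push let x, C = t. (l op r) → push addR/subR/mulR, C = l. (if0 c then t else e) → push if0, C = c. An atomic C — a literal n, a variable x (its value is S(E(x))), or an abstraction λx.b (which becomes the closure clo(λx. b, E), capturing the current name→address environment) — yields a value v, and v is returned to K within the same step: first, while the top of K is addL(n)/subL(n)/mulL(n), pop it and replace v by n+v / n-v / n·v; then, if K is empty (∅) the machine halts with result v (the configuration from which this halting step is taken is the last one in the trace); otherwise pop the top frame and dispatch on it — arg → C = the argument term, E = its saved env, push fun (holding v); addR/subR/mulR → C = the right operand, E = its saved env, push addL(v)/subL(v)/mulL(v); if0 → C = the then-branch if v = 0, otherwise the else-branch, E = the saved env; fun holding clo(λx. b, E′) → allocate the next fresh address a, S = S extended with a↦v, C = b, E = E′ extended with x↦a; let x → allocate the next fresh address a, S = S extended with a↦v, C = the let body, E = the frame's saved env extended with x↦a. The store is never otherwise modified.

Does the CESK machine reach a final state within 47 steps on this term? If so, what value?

Answer: -4

Machine steps:
[0] <C=((((5 - 6) * (if0 0 then 0 else -3)) - 3) - ((λy. ((λz. 1) (3 - y))) (if0 -1 then (-2 * -4) else (-2 + 7)))), E=∅, S=∅, K=∅>
[1] <C=(((5 - 6) * (if0 0 then 0 else -3)) - 3), E=∅, S=∅, K=[subR]>
[2] <C=((5 - 6) * (if0 0 then 0 else -3)), E=∅, S=∅, K=[subR :: subR]>
[3] <C=(5 - 6), E=∅, S=∅, K=[mulR :: subR :: subR]>
[4] <C=5, E=∅, S=∅, K=[subR :: mulR :: subR :: subR]>
[5] <C=6, E=∅, S=∅, K=[subL(5) :: mulR :: subR :: subR]>
[6] <C=(if0 0 then 0 else -3), E=∅, S=∅, K=[mulL(-1) :: subR :: subR]>
[7] <C=0, E=∅, S=∅, K=[if0 :: mulL(-1) :: subR :: subR]>
[8] <C=0, E=∅, S=∅, K=[mulL(-1) :: subR :: subR]>
[9] <C=3, E=∅, S=∅, K=[subL(0) :: subR]>
[10] <C=((λy. ((λz. 1) (3 - y))) (if0 -1 then (-2 * -4) else (-2 + 7))), E=∅, S=∅, K=[subL(-3)]>
[11] <C=(λy. ((λz. 1) (3 - y))), E=∅, S=∅, K=[arg :: subL(-3)]>
[12] <C=(if0 -1 then (-2 * -4) else (-2 + 7)), E=∅, S=∅, K=[fun :: subL(-3)]>
[13] <C=-1, E=∅, S=∅, K=[if0 :: fun :: subL(-3)]>
[14] <C=(-2 + 7), E=∅, S=∅, K=[fun :: subL(-3)]>
[15] <C=-2, E=∅, S=∅, K=[addR :: fun :: subL(-3)]>
[16] <C=7, E=∅, S=∅, K=[addL(-2) :: fun :: subL(-3)]>
[17] <C=((λz. 1) (3 - y)), E={y↦0}, S={0↦5}, K=[subL(-3)]>
[18] <C=(λz. 1), E={y↦0}, S={0↦5}, K=[arg :: subL(-3)]>
[19] <C=(3 - y), E={y↦0}, S={0↦5}, K=[fun :: subL(-3)]>
[20] <C=3, E={y↦0}, S={0↦5}, K=[subR :: fun :: subL(-3)]>
[21] <C=y, E={y↦0}, S={0↦5}, K=[subL(3) :: fun :: subL(-3)]>
[22] <C=1, E={z↦1, y↦0}, S={0↦5, 1↦-2}, K=[subL(-3)]>
→ final value -4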